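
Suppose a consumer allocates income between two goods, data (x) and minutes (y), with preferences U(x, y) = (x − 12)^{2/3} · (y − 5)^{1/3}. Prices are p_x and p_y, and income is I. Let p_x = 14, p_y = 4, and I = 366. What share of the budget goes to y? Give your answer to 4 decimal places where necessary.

share on y = 0.2168

MRS = 2·(y−5)/(x−12). Tangency with p_x/p_y gives y−5 = (1/2)·(p_x/p_y)·(x−12).
Substituting into the budget: x* = 12 + 2/3·(I − 12·p_x − 5·p_y)/p_x, and y* = 5 + 1/3·(…)/p_y.
Discretionary income = 366 − 12·14 − 5·4 = 178; x* = 12 + 2/3·178/14 = 20.4762; y* = 5 + 1/3·178/4 = 19.8333.
Expenditure on y: 4·19.8333 = 79.3333; share = 0.2168.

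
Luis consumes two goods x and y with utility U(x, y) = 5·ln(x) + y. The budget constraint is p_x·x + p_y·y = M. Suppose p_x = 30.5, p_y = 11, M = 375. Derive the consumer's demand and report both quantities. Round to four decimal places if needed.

MU_x = 5/x, MU_y = 1. Tangency: 5/x = p_x/p_y.
So x*(p_x,p_y) = 5·p_y/p_x, independent of income; and y* = (M − 5·p_y)/p_y.
At the given prices: x* = 5·11/30.5 = 1.8033, and y* = 29.0909.

x* = 1.8033, y* = 29.0909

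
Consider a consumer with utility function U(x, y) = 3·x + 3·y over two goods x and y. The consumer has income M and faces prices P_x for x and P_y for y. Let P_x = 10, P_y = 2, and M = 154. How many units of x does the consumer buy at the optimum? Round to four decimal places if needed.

Linear utility — the consumer picks whichever good has higher MU/price: 3/10 = 0.3 vs 3/2 = 1.5.
y gives more utility per dollar, so spend all income on y: y* = M/P_y, x* = 0.
Numerically: x* = 0, y* = 77.

x* = 0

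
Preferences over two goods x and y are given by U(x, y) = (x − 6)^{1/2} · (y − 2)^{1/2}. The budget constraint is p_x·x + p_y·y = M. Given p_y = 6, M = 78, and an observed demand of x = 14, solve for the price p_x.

p_x = 3

MRS = (y−2)/(x−6). Tangency with p_x/p_y gives y−2 = (p_x/p_y)·(x−6).
Substituting into the budget: x* = 6 + 0.5·(M − 6·p_x − 2·p_y)/p_x, and y* = 2 + 0.5·(…)/p_y.
Set x* = 14 in the demand function and solve for p_x: p_x = 3.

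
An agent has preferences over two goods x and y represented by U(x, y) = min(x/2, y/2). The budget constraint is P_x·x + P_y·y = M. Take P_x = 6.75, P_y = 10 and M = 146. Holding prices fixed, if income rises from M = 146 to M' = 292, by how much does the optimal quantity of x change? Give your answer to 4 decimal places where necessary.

Δx* = 8.7164

Leontief preferences: the optimum is at the kink where x/2 = y/2, i.e. y = x.
Budget: P_x·x + P_y·x = M, so (2·P_x + 2·P_y)·x = 2·M.
Demand: x*(P_x,P_y,M) = 2·M/(2·P_x + 2·P_y), y* = 2·M/(2·P_x + 2·P_y).
Here 2·6.75 + 2·10 = 33.5, giving x* = 8.7164.
At M' = 292: x* = 17.4328. Change: 17.4328 − 8.7164 = 8.7164.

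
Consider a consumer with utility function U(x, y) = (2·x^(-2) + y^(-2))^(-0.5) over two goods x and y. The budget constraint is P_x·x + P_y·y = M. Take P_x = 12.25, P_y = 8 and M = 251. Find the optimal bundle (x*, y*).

MU_x ∝ 2·x^(-3), MU_y ∝ y^(-3), so MRS = 2·(y/x)^(3) = P_x/P_y.
Hence y/x = ((1/2)·P_x/P_y)^(1/(3)), i.e. raised to the 1/3 power.
With the ratio pinned down, the budget gives x* = M/(P_x + P_y·(y/x)) and y* = (y/x)·x*.
Numerically y/x = 0.914826, so x* = 251/(12.25 + 8·0.914826) = 12.8267 and y* = 0.914826·12.8267 = 11.7342.

x* = 12.8267, y* = 11.7342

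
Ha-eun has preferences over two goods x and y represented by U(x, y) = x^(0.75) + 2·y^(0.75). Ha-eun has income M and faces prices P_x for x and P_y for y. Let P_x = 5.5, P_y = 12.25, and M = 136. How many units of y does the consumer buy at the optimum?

From the CES first-order condition, (1/2)·(y/x)^(0.25) = P_x/P_y.
Solve for the ratio: y/x = [2·P_x/P_y]^(4).
Substitute y = (y/x)·x into the budget: x* = M/(P_x + P_y·(y/x)).
Numerically y/x = 0.650169, so x* = 136/(5.5 + 12.25·0.650169) = 10.1006 and y* = 0.650169·10.1006 = 6.5671.

y* = 6.5671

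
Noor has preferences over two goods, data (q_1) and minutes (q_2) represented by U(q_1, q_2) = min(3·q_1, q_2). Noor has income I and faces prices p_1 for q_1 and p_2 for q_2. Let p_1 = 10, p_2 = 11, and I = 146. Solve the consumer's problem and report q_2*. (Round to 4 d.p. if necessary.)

Leontief preferences: the optimum is at the kink where q_1/1 = q_2/3, i.e. q_2 = 3·q_1.
Budget: p_1·q_1 + p_2·3·q_1 = I, so (p_1 + 3·p_2)·q_1 = I.
Demand: q_1*(p_1,p_2,I) = I/(p_1 + 3·p_2), q_2* = 3·I/(p_1 + 3·p_2).
Here 10 + 3·11 = 43, giving q_2* = 10.186.

q_2* = 10.186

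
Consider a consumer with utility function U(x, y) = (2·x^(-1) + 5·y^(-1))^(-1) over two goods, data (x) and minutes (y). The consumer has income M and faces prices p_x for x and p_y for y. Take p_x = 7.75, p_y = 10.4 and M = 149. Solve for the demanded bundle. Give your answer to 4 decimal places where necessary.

x* = 6.7897, y* = 9.2673

MRS = MU_x/MU_y = (2/5)·(y/x)^(2). Set equal to p_x/p_y.
Solve for the ratio: y/x = [(5/2)·p_x/p_y]^(0.5).
Substitute y = (y/x)·x into the budget: x* = M/(p_x + p_y·(y/x)).
Numerically y/x = 1.364911, so x* = 149/(7.75 + 10.4·1.364911) = 6.7897 and y* = 1.364911·6.7897 = 9.2673.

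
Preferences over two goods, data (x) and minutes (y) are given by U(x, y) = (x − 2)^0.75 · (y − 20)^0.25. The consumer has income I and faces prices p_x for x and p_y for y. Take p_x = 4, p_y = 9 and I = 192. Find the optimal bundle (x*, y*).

Let x' = x−2, y' = y−20. MRS = 3·y'/x' = p_x/p_y.
After buying the subsistence bundle (2, 20), a share 0.75 of the remaining income goes to x: x* = 2 + 0.75·(I − 2p_x − 20p_y)/p_x.
Discretionary income = 192 − 2·4 − 20·9 = 4; x* = 2 + 0.75·4/4 = 2.75; y* = 20 + 0.25·4/9 = 20.1111.

x* = 2.75, y* = 20.1111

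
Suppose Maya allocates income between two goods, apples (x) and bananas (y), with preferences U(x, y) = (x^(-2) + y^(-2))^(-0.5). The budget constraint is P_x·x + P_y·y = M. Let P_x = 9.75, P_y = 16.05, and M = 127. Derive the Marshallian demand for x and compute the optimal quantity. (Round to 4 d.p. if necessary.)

x* = 5.4406

From the CES first-order condition, (y/x)^(3) = P_x/P_y.
Solve for the ratio: y/x = [P_x/P_y]^(1/3).
Substitute y = (y/x)·x into the budget: x* = M/(P_x + P_y·(y/x)).
Numerically y/x = 0.846922, so x* = 127/(9.75 + 16.05·0.846922) = 5.4406.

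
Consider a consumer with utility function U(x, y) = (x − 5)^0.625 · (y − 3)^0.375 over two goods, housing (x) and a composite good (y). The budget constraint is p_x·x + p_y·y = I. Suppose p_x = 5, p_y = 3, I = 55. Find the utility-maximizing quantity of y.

MRS = (5/3)·(y−3)/(x−5). Tangency with p_x/p_y gives y−3 = (3/5)·(p_x/p_y)·(x−5).
Substituting into the budget: x* = 5 + 0.625·(I − 5·p_x − 3·p_y)/p_x, and y* = 3 + 0.375·(…)/p_y.
Discretionary income = 55 − 5·5 − 3·3 = 21; y* = 3 + 0.375·21/3 = 5.625.

y* = 5.625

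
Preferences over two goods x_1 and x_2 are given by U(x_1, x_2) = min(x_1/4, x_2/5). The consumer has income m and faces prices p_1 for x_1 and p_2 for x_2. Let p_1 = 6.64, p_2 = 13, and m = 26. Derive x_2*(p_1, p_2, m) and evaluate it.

Leontief preferences: the optimum is at the kink where x_1/4 = x_2/5, i.e. x_2 = (5/4)·x_1.
Budget: p_1·x_1 + p_2·(5/4)·x_1 = m, so (4·p_1 + 5·p_2)·x_1 = 4·m.
Demand: x_1*(p_1,p_2,m) = 4·m/(4·p_1 + 5·p_2), x_2* = 5·m/(4·p_1 + 5·p_2).
Here 4·6.64 + 5·13 = 91.56, giving x_2* = 1.4198.

x_2* = 1.4198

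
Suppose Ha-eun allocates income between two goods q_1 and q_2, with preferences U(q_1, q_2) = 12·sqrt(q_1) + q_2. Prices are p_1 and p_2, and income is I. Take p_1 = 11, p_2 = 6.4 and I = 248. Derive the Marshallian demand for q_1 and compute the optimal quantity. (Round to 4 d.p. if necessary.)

Utility is quasi-linear in q_2; the FOC for q_1 is 6/√q_1 = p_1/p_2.
Solve: √q_1 = 6·p_2/p_1, so q_1*(p_1,p_2) = (6·p_2/p_1)², and q_2* = (I − p_1·q_1*)/p_2.
Plugging in: q_1* = (6·6.4/11)² = 12.1864.

q_1* = 12.1864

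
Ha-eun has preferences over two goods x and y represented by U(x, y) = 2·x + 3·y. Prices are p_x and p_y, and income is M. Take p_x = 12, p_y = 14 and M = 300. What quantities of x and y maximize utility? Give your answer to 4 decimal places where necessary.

Perfect substitutes: compare marginal utility per dollar. 2/p_x vs 3/p_y → 0.1667 vs 0.2143.
y gives more utility per dollar, so spend all income on y: y* = M/p_y, x* = 0.
Numerically: x* = 0, y* = 21.4286.

x* = 0, y* = 21.4286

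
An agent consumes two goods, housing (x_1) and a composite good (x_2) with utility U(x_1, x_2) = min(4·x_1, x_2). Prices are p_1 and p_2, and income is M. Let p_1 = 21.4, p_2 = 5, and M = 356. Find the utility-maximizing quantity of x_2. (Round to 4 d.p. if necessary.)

x_2* = 34.3961

With perfect complements, no substitution: consume in ratio x_1:x_2 = 1:4.
Budget: p_1·x_1 + p_2·4·x_1 = M, so (p_1 + 4·p_2)·x_1 = M.
Demand: x_1*(p_1,p_2,M) = M/(p_1 + 4·p_2), x_2* = 4·M/(p_1 + 4·p_2).
Here 21.4 + 4·5 = 41.4, giving x_2* = 34.3961.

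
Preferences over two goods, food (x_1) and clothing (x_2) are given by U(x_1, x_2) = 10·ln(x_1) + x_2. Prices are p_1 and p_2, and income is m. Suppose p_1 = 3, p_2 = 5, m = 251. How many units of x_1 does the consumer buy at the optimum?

At the given prices: x_1* = 10·5/3 = 16.6667.

x_1* = 16.6667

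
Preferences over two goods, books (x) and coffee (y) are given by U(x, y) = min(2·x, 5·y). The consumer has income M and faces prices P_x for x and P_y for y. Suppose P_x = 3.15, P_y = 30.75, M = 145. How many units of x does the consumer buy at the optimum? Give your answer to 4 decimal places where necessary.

With perfect complements, no substitution: consume in ratio x:y = 5:2.
Budget: P_x·x + P_y·(2/5)·x = M, so (5·P_x + 2·P_y)·x = 5·M.
Demand: x*(P_x,P_y,M) = 5·M/(5·P_x + 2·P_y), y* = 2·M/(5·P_x + 2·P_y).
Here 5·3.15 + 2·30.75 = 77.25, giving x* = 9.3851.

x* = 9.3851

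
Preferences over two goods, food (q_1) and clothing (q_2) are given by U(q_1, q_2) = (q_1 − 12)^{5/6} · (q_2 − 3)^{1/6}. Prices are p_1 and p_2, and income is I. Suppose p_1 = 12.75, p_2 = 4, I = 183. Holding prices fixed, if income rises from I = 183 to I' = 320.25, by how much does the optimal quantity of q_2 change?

Δq_2* = 5.7188

MRS = 5·(q_2−3)/(q_1−12). Tangency with p_1/p_2 gives q_2−3 = (1/5)·(p_1/p_2)·(q_1−12).
After buying the subsistence bundle (12, 3), a share 5/6 of the remaining income goes to q_1: q_1* = 12 + 5/6·(I − 12p_1 − 3p_2)/p_1.
Discretionary income = 183 − 12·12.75 − 3·4 = 18; q_2* = 3 + 1/6·18/4 = 3.75.
At I' = 320.25: q_2* = 9.4688. Change: 9.4688 − 3.75 = 5.7188.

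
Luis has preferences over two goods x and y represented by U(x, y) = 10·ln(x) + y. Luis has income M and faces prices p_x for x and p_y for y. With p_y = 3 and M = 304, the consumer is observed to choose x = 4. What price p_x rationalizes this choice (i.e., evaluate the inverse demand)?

Set MRS = p_x/p_y: (10/x)/1 = p_x/p_y.
So x*(p_x,p_y) = 10·p_y/p_x, independent of income; and y* = (M − 10·p_y)/p_y.
Set x* = 4 in the demand function and solve for p_x: p_x = 7.5.

p_x = 7.5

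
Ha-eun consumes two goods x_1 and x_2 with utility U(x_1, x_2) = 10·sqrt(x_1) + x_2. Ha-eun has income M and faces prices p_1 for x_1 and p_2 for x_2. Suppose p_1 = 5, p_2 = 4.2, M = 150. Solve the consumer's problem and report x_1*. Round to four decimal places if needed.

Utility is quasi-linear in x_2; the FOC for x_1 is 5/√x_1 = p_1/p_2.
Solve: √x_1 = 5·p_2/p_1, so x_1*(p_1,p_2) = (5·p_2/p_1)², and x_2* = (M − p_1·x_1*)/p_2.
Plugging in: x_1* = (5·4.2/5)² = 17.64.

x_1* = 17.64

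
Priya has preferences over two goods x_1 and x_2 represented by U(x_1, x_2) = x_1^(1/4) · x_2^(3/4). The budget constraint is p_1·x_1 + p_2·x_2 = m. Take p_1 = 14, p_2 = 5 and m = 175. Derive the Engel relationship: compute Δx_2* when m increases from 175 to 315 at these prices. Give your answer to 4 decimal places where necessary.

Δx_2* = 21

Tangency: MRS = (1/3)·x_2/x_1 = p_1/p_2.
Rearranging, p_2·x_2 = 3·p_1·x_1. Substituting into the budget gives p_1·x_1·(1 + 3) = m.
Demand: x_1*(p_1,p_2,m) = 0.25·m/p_1 and x_2* = 0.75·m/p_2.
At p_1=14, p_2=5, m=175: x_2* = 0.75·175/5 = 26.25.
At m' = 315: x_2* = 47.25. Change: 47.25 − 26.25 = 21.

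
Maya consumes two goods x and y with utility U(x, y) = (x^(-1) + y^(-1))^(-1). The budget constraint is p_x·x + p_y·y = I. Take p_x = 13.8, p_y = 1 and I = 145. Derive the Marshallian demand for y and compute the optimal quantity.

y* = 30.754

Substitute y = (y/x)·x into the budget: x* = I/(p_x + p_y·(y/x)).
Numerically y/x = 3.714835, so x* = 145/(13.8 + 1·3.714835) = 8.2787 and y* = 3.714835·8.2787 = 30.754.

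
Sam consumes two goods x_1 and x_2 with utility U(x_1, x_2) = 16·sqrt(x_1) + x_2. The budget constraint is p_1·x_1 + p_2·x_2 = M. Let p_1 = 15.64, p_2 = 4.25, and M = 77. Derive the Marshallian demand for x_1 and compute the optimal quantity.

x_1* = 4.7259

Plugging in: x_1* = (8·4.25/15.64)² = 4.7259.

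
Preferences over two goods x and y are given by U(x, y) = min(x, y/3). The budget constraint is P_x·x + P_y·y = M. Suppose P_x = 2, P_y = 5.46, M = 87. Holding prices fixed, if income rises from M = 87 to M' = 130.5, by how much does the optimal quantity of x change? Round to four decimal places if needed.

Δx* = 2.3667

With perfect complements, no substitution: consume in ratio x:y = 1:3.
Budget: P_x·x + P_y·3·x = M, so (P_x + 3·P_y)·x = M.
Demand: x*(P_x,P_y,M) = M/(P_x + 3·P_y), y* = 3·M/(P_x + 3·P_y).
Here 2 + 3·5.46 = 18.38, giving x* = 4.7334.
At M' = 130.5: x* = 7.1001. Change: 7.1001 − 4.7334 = 2.3667.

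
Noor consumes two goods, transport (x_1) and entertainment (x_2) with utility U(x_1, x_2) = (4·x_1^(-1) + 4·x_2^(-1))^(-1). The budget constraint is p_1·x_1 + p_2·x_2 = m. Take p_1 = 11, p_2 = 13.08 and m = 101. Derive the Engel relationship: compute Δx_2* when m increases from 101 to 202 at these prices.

Δx_2* = 4.0279

MU_x_1 ∝ 4·x_1^(-2), MU_x_2 ∝ 4·x_2^(-2), so MRS = (x_2/x_1)^(2) = p_1/p_2.
Solve for the ratio: x_2/x_1 = [p_1/p_2]^(0.5).
Substitute x_2 = (x_2/x_1)·x_1 into the budget: x_1* = m/(p_1 + p_2·(x_2/x_1)).
Numerically x_2/x_1 = 0.917049, so x_1* = 101/(11 + 13.08·0.917049) = 4.3923 and x_2* = 0.917049·4.3923 = 4.0279.
At m' = 202: x_2* = 8.0558. Change: 8.0558 − 4.0279 = 4.0279.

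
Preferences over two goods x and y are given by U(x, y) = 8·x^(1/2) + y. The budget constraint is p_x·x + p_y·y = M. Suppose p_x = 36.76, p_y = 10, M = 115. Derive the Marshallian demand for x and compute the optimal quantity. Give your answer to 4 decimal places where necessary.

Solve: √x = 4·p_y/p_x, so x*(p_x,p_y) = (4·p_y/p_x)², and y* = (M − p_x·x*)/p_y.
Plugging in: x* = (4·10/36.76)² = 1.184.

x* = 1.184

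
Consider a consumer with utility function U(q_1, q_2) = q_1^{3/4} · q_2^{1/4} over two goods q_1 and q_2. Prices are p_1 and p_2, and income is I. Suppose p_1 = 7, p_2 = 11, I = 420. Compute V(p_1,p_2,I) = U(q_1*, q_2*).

V = 30.5393

Demand: q_1*(p_1,p_2,I) = 0.75·I/p_1 and q_2* = 0.25·I/p_2.
At p_1=7, p_2=11, I=420: q_1* = 0.75·420/7 = 45, q_2* = 9.5455.
Utility at the optimum: U(45, 9.5455) = 30.5393.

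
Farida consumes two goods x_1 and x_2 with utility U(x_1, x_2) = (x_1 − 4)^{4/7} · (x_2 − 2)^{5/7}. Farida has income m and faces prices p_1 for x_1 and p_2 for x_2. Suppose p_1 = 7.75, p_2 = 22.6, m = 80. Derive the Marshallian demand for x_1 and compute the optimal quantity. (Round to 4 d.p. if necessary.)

This is Cobb-Douglas in (x_1−4, x_2−2): tangency gives 4/7·p_2·(x_2−2) = 5/7·p_1·(x_1−4).
Substituting into the budget: x_1* = 4 + 4/9·(m − 4·p_1 − 2·p_2)/p_1, and x_2* = 2 + 5/9·(…)/p_2.
Discretionary income = 80 − 4·7.75 − 2·22.6 = 3.8; x_1* = 4 + 4/9·3.8/7.75 = 4.2179.

x_1* = 4.2179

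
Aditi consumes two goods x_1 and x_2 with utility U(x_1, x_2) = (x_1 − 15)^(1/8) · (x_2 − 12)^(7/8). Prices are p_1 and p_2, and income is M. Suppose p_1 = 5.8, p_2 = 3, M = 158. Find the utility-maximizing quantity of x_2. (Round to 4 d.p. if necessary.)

x_2* = 22.2083

This is Cobb-Douglas in (x_1−15, x_2−12): tangency gives 0.125·p_2·(x_2−12) = 0.875·p_1·(x_1−15).
After buying the subsistence bundle (15, 12), a share 0.125 of the remaining income goes to x_1: x_1* = 15 + 0.125·(M − 15p_1 − 12p_2)/p_1.
Discretionary income = 158 − 15·5.8 − 12·3 = 35; x_2* = 12 + 0.875·35/3 = 22.2083.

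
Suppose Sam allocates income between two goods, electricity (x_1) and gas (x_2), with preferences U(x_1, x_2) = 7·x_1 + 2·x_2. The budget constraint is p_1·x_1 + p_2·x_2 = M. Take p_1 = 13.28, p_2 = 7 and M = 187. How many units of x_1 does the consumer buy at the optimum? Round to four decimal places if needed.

x_1 gives more utility per dollar, so spend all income on x_1: x_1* = M/p_1, x_2* = 0.
Numerically: x_1* = 14.0813, x_2* = 0.

x_1* = 14.0813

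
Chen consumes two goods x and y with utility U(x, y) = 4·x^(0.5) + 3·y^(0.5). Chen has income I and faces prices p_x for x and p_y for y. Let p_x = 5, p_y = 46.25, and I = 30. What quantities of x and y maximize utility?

x* = 5.6561, y* = 0.0372

From the CES first-order condition, (4/3)·(y/x)^(0.5) = p_x/p_y.
Hence y/x = ((3/4)·p_x/p_y)^(1/(0.5)), i.e. raised to the 2 power.
Substitute y = (y/x)·x into the budget: x* = I/(p_x + p_y·(y/x)).
Numerically y/x = 0.006574, so x* = 30/(5 + 46.25·0.006574) = 5.6561 and y* = 0.006574·5.6561 = 0.0372.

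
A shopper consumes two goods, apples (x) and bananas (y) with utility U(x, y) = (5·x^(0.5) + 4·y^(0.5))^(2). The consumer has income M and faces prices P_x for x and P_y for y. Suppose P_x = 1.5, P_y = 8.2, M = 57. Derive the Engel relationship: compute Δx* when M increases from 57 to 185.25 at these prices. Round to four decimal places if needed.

From the CES first-order condition, (5/4)·(y/x)^(0.5) = P_x/P_y.
Hence y/x = ((4/5)·P_x/P_y)^(1/(0.5)), i.e. raised to the 2 power.
Substitute y = (y/x)·x into the budget: x* = M/(P_x + P_y·(y/x)).
Numerically y/x = 0.021416, so x* = 57/(1.5 + 8.2·0.021416) = 34.0175.
At M' = 185.25: x* = 110.5568. Change: 110.5568 − 34.0175 = 76.5393.

Δx* = 76.5393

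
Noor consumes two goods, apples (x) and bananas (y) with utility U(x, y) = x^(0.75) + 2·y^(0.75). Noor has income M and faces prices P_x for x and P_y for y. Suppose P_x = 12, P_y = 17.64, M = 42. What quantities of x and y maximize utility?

MRS = MU_x/MU_y = (1/2)·(y/x)^(0.25). Set equal to P_x/P_y.
Solve for the ratio: y/x = [2·P_x/P_y]^(4).
With the ratio pinned down, the budget gives x* = M/(P_x + P_y·(y/x)) and y* = (y/x)·x*.
Numerically y/x = 3.426499, so x* = 42/(12 + 17.64·3.426499) = 0.5798 and y* = 3.426499·0.5798 = 1.9866.

x* = 0.5798, y* = 1.9866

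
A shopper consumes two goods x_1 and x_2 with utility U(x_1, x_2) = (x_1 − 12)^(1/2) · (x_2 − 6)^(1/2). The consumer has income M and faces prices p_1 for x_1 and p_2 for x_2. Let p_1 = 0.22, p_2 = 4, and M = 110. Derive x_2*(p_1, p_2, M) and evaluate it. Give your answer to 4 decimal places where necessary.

x_2* = 16.42

Let x_1' = x_1−12, x_2' = x_2−6. MRS = x_2'/x_1' = p_1/p_2.
After buying the subsistence bundle (12, 6), a share 0.5 of the remaining income goes to x_1: x_1* = 12 + 0.5·(M − 12p_1 − 6p_2)/p_1.
Discretionary income = 110 − 12·0.22 − 6·4 = 83.36; x_2* = 6 + 0.5·83.36/4 = 16.42.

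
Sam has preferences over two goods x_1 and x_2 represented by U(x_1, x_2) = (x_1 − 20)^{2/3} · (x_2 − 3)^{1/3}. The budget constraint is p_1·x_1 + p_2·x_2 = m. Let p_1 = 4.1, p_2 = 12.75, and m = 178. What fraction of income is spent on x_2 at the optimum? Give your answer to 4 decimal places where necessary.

Let x_1' = x_1−20, x_2' = x_2−3. MRS = 2·x_2'/x_1' = p_1/p_2.
After buying the subsistence bundle (20, 3), a share 2/3 of the remaining income goes to x_1: x_1* = 20 + 2/3·(m − 20p_1 − 3p_2)/p_1.
Discretionary income = 178 − 20·4.1 − 3·12.75 = 57.75; x_1* = 20 + 2/3·57.75/4.1 = 29.3902; x_2* = 3 + 1/3·57.75/12.75 = 4.5098.
Expenditure on x_2: 12.75·4.5098 = 57.5; share = 0.323.

share on x_2 = 0.323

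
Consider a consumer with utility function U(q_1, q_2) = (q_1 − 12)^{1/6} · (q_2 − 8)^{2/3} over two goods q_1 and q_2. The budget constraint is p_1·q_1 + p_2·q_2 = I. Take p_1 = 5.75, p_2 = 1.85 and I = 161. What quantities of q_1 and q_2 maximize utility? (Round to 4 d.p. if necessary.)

MRS = (1/4)·(q_2−8)/(q_1−12). Tangency with p_1/p_2 gives q_2−8 = 4·(p_1/p_2)·(q_1−12).
After buying the subsistence bundle (12, 8), a share 0.2 of the remaining income goes to q_1: q_1* = 12 + 0.2·(I − 12p_1 − 8p_2)/p_1.
Discretionary income = 161 − 12·5.75 − 8·1.85 = 77.2; q_1* = 12 + 0.2·77.2/5.75 = 14.6852; q_2* = 8 + 0.8·77.2/1.85 = 41.3838.

q_1* = 14.6852, q_2* = 41.3838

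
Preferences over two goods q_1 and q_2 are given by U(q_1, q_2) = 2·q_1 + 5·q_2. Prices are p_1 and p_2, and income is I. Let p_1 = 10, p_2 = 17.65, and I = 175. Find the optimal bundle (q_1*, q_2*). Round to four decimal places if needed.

q_1* = 0, q_2* = 9.915

Linear utility — the consumer picks whichever good has higher MU/price: 2/10 = 0.2 vs 5/17.65 = 0.2833.
q_2 gives more utility per dollar, so spend all income on q_2: q_2* = I/p_2, q_1* = 0.
Numerically: q_1* = 0, q_2* = 9.915.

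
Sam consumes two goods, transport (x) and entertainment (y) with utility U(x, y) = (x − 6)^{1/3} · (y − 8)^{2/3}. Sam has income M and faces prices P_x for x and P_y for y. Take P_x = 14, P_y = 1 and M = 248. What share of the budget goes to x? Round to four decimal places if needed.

Discretionary income = 248 − 6·14 − 8·1 = 156; x* = 6 + 1/3·156/14 = 9.7143; y* = 8 + 2/3·156/1 = 112.
Expenditure on x: 14·9.7143 = 136; share = 0.5484.

share on x = 0.5484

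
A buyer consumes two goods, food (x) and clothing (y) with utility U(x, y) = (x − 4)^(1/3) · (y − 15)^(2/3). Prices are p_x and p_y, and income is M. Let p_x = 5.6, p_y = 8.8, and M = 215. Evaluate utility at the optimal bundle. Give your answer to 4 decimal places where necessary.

This is Cobb-Douglas in (x−4, y−15): tangency gives 1/3·p_y·(y−15) = 2/3·p_x·(x−4).
Substituting into the budget: x* = 4 + 1/3·(M − 4·p_x − 15·p_y)/p_x, and y* = 15 + 2/3·(…)/p_y.
Discretionary income = 215 − 4·5.6 − 15·8.8 = 60.6; x* = 4 + 1/3·60.6/5.6 = 7.6071; y* = 15 + 2/3·60.6/8.8 = 19.5909.
Utility at the optimum: U(7.6071, 19.5909) = 4.2363.

V = 4.2363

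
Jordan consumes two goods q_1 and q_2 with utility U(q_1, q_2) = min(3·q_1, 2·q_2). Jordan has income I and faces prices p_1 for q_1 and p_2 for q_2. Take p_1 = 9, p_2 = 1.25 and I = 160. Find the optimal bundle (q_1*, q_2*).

q_1* = 14.7126, q_2* = 22.069

With perfect complements, no substitution: consume in ratio q_1:q_2 = 2:3.
Budget: p_1·q_1 + p_2·(3/2)·q_1 = I, so (2·p_1 + 3·p_2)·q_1 = 2·I.
Demand: q_1*(p_1,p_2,I) = 2·I/(2·p_1 + 3·p_2), q_2* = 3·I/(2·p_1 + 3·p_2).
Here 2·9 + 3·1.25 = 21.75, giving q_1* = 14.7126 and q_2* = 22.069.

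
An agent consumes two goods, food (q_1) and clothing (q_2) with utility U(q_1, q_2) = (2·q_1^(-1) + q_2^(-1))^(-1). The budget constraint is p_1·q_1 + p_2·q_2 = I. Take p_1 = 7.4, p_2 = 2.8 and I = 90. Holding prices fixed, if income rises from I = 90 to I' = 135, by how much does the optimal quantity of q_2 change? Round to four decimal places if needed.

Δq_2* = 4.8715

With the ratio pinned down, the budget gives q_1* = I/(p_1 + p_2·(q_2/q_1)) and q_2* = (q_2/q_1)·q_1*.
Numerically q_2/q_1 = 1.149534, so q_1* = 90/(7.4 + 2.8·1.149534) = 8.4756 and q_2* = 1.149534·8.4756 = 9.743.
At I' = 135: q_2* = 14.6145. Change: 14.6145 − 9.743 = 4.8715.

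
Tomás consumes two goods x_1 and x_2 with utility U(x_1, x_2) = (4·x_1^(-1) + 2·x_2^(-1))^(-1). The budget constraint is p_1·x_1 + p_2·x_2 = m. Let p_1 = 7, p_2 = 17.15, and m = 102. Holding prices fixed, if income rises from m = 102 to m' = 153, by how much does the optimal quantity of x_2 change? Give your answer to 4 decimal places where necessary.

Δx_2* = 1.5623

MRS = MU_x_1/MU_x_2 = 2·(x_2/x_1)^(2). Set equal to p_1/p_2.
Hence x_2/x_1 = ((1/2)·p_1/p_2)^(1/(2)), i.e. raised to the 0.5 power.
Substitute x_2 = (x_2/x_1)·x_1 into the budget: x_1* = m/(p_1 + p_2·(x_2/x_1)).
Numerically x_2/x_1 = 0.451754, so x_1* = 102/(7 + 17.15·0.451754) = 6.9164 and x_2* = 0.451754·6.9164 = 3.1245.
At m' = 153: x_2* = 4.6868. Change: 4.6868 − 3.1245 = 1.5623.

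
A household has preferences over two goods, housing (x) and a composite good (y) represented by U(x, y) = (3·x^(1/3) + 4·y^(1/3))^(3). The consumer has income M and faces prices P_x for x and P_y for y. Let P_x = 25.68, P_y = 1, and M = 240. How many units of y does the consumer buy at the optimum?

y* = 212.7335

MRS = MU_x/MU_y = (3/4)·(y/x)^(2/3). Set equal to P_x/P_y.
Hence y/x = ((4/3)·P_x/P_y)^(1/(2/3)), i.e. raised to the 1.5 power.
With the ratio pinned down, the budget gives x* = M/(P_x + P_y·(y/x)) and y* = (y/x)·x*.
Numerically y/x = 200.355207, so x* = 240/(25.68 + 1·200.355207) = 1.0618 and y* = 200.355207·1.0618 = 212.7335.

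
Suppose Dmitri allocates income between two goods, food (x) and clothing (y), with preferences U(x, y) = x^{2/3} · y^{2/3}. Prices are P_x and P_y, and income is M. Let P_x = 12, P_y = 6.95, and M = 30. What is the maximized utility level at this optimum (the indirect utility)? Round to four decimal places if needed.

V = 1.938

The MRS is y/x. Set MRS = P_x/P_y.
So 2/3·P_y·y = 2/3·P_x·x; combined with the budget, a share 0.5 of income goes to x.
Demand: x*(P_x,P_y,M) = 0.5·M/P_x and y* = 0.5·M/P_y.
At P_x=12, P_y=6.95, M=30: x* = 0.5·30/12 = 1.25, y* = 2.1583.
Utility at the optimum: U(1.25, 2.1583) = 1.938.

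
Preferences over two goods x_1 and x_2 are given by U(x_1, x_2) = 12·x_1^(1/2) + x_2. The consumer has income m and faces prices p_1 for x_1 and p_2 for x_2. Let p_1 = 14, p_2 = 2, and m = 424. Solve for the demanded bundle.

Set MRS = p_1/p_2: 6·x_1^(−1/2) = p_1/p_2.
Thus x_1* = (6·p_2/p_1)² — independent of m — with the rest of income spent on x_2.
Plugging in: x_1* = (6·2/14)² = 0.7347, x_2* = 206.8571.

x_1* = 0.7347, x_2* = 206.8571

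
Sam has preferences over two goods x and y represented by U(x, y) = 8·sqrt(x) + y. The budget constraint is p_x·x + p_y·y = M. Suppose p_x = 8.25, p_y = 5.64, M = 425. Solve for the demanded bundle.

x* = 7.4777, y* = 64.4164

Utility is quasi-linear in y; the FOC for x is 4/√x = p_x/p_y.
Solve: √x = 4·p_y/p_x, so x*(p_x,p_y) = (4·p_y/p_x)², and y* = (M − p_x·x*)/p_y.
Plugging in: x* = (4·5.64/8.25)² = 7.4777, y* = 64.4164.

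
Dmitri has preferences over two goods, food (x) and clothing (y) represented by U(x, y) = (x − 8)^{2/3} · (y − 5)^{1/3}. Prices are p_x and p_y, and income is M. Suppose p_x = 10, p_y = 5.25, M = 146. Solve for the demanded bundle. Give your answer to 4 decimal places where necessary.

This is Cobb-Douglas in (x−8, y−5): tangency gives 2/3·p_y·(y−5) = 1/3·p_x·(x−8).
After buying the subsistence bundle (8, 5), a share 2/3 of the remaining income goes to x: x* = 8 + 2/3·(M − 8p_x − 5p_y)/p_x.
Discretionary income = 146 − 8·10 − 5·5.25 = 39.75; x* = 8 + 2/3·39.75/10 = 10.65; y* = 5 + 1/3·39.75/5.25 = 7.5238.

x* = 10.65, y* = 7.5238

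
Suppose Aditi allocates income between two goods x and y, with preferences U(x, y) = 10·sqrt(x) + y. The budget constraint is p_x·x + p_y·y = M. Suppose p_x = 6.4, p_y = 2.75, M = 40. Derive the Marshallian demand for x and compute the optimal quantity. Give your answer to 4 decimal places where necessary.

x* = 4.6158

Set MRS = p_x/p_y: 5·x^(−1/2) = p_x/p_y.
Solve: √x = 5·p_y/p_x, so x*(p_x,p_y) = (5·p_y/p_x)², and y* = (M − p_x·x*)/p_y.
Plugging in: x* = (5·2.75/6.4)² = 4.6158.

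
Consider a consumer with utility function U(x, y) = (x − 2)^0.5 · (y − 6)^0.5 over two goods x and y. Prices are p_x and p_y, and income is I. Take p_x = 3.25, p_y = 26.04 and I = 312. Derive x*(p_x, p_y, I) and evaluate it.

After buying the subsistence bundle (2, 6), a share 0.5 of the remaining income goes to x: x* = 2 + 0.5·(I − 2p_x − 6p_y)/p_x.
Discretionary income = 312 − 2·3.25 − 6·26.04 = 149.26; x* = 2 + 0.5·149.26/3.25 = 24.9631.

x* = 24.9631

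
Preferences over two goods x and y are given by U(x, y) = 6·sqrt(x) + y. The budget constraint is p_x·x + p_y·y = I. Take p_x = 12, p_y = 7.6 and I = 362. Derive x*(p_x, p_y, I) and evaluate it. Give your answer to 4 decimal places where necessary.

x* = 3.61

Utility is quasi-linear in y; the FOC for x is 3/√x = p_x/p_y.
Solve: √x = 3·p_y/p_x, so x*(p_x,p_y) = (3·p_y/p_x)², and y* = (I − p_x·x*)/p_y.
Plugging in: x* = (3·7.6/12)² = 3.61.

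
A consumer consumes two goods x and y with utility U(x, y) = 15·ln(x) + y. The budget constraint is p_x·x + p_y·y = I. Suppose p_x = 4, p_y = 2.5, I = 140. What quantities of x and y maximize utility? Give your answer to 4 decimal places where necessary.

Set MRS = p_x/p_y: (15/x)/1 = p_x/p_y.
So x*(p_x,p_y) = 15·p_y/p_x, independent of income; and y* = (I − 15·p_y)/p_y.
At the given prices: x* = 15·2.5/4 = 9.375, and y* = 41.

x* = 9.375, y* = 41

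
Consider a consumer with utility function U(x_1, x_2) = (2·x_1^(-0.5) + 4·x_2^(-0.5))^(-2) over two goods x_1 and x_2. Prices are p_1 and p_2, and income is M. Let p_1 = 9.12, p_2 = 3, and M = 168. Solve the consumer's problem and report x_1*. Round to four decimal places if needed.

x_1* = 8.7895

MRS = MU_x_1/MU_x_2 = (1/2)·(x_2/x_1)^(1.5). Set equal to p_1/p_2.
Hence x_2/x_1 = (2·p_1/p_2)^(1/(1.5)), i.e. raised to the 2/3 power.
With the ratio pinned down, the budget gives x_1* = M/(p_1 + p_2·(x_2/x_1)) and x_2* = (x_2/x_1)·x_1*.
Numerically x_2/x_1 = 3.331213, so x_1* = 168/(9.12 + 3·3.331213) = 8.7895.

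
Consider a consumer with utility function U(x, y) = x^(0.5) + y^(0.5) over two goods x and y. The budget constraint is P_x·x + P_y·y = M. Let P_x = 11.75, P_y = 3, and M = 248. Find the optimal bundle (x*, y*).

x* = 4.2928, y* = 65.8531

MRS = MU_x/MU_y = (y/x)^(0.5). Set equal to P_x/P_y.
Hence y/x = (P_x/P_y)^(1/(0.5)), i.e. raised to the 2 power.
Substitute y = (y/x)·x into the budget: x* = M/(P_x + P_y·(y/x)).
Numerically y/x = 15.340278, so x* = 248/(11.75 + 3·15.340278) = 4.2928 and y* = 15.340278·4.2928 = 65.8531.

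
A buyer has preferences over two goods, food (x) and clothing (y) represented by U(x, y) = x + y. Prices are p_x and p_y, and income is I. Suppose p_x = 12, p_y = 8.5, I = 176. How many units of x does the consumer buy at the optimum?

x* = 0

Perfect substitutes: compare marginal utility per dollar. 1/p_x vs 1/p_y → 0.0833 vs 0.1176.
y gives more utility per dollar, so spend all income on y: y* = I/p_y, x* = 0.
Numerically: x* = 0, y* = 20.7059.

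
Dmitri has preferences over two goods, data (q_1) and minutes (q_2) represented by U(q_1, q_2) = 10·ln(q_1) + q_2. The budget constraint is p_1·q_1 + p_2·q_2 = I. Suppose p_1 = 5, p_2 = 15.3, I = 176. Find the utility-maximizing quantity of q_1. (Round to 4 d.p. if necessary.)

MU_q_1 = 10/q_1, MU_q_2 = 1. Tangency: 10/q_1 = p_1/p_2.
So q_1*(p_1,p_2) = 10·p_2/p_1, independent of income; and q_2* = (I − 10·p_2)/p_2.
At the given prices: q_1* = 10·15.3/5 = 30.6.

q_1* = 30.6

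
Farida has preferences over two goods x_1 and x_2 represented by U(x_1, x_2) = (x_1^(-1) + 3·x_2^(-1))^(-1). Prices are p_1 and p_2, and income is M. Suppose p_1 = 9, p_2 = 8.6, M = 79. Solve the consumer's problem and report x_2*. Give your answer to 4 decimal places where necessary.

x_2* = 5.7751

With the ratio pinned down, the budget gives x_1* = M/(p_1 + p_2·(x_2/x_1)) and x_2* = (x_2/x_1)·x_1*.
Numerically x_2/x_1 = 1.771873, so x_1* = 79/(9 + 8.6·1.771873) = 3.2593 and x_2* = 1.771873·3.2593 = 5.7751.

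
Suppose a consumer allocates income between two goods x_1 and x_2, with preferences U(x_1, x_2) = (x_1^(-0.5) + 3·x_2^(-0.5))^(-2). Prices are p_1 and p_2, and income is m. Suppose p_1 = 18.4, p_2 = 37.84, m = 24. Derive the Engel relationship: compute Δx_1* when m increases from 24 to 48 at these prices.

Δx_1* = 0.3578

MRS = MU_x_1/MU_x_2 = (1/3)·(x_2/x_1)^(1.5). Set equal to p_1/p_2.
Solve for the ratio: x_2/x_1 = [3·p_1/p_2]^(2/3).
Substitute x_2 = (x_2/x_1)·x_1 into the budget: x_1* = m/(p_1 + p_2·(x_2/x_1)).
Numerically x_2/x_1 = 1.28625, so x_1* = 24/(18.4 + 37.84·1.28625) = 0.3578.
At m' = 48: x_1* = 0.7157. Change: 0.7157 − 0.3578 = 0.3578.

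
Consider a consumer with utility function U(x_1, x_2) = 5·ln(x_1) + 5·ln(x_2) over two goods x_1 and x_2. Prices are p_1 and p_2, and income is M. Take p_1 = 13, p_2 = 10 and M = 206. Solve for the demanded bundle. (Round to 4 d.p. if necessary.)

x_1* = 7.9231, x_2* = 10.3

The MRS is x_2/x_1. Set MRS = p_1/p_2.
Rearranging, p_2·x_2 = p_1·x_1. Substituting into the budget gives p_1·x_1·(1 + 1) = M.
Demand: x_1*(p_1,p_2,M) = 0.5·M/p_1 and x_2* = 0.5·M/p_2.
At p_1=13, p_2=10, M=206: x_1* = 0.5·206/13 = 7.9231, x_2* = 10.3.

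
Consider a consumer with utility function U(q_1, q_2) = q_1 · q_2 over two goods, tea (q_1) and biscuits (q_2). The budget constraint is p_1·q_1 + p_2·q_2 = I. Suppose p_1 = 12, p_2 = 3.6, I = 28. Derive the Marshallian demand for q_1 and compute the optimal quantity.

q_1* = 1.1667

MU_q_1/MU_q_2 = (q_2)/(q_1); tangency sets this equal to p_1/p_2.
So p_2·q_2 = p_1·q_1; combined with the budget, a share 0.5 of income goes to q_1.
Demand: q_1*(p_1,p_2,I) = 0.5·I/p_1 and q_2* = 0.5·I/p_2.
At p_1=12, p_2=3.6, I=28: q_1* = 0.5·28/12 = 1.1667.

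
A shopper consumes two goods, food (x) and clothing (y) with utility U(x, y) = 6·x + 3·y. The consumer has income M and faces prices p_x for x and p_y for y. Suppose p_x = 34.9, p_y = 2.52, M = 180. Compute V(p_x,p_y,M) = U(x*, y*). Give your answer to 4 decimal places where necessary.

Perfect substitutes: compare marginal utility per dollar. 6/p_x vs 3/p_y → 0.1719 vs 1.1905.
y gives more utility per dollar, so spend all income on y: y* = M/p_y, x* = 0.
Numerically: x* = 0, y* = 71.4286.
Utility at the optimum: U(0, 71.4286) = 214.2857.

V = 214.2857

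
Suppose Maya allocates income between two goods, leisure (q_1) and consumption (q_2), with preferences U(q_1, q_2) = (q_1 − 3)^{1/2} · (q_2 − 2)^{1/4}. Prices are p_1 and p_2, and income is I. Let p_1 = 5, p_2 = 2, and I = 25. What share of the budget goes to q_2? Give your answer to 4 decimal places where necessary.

share on q_2 = 0.24

After buying the subsistence bundle (3, 2), a share 2/3 of the remaining income goes to q_1: q_1* = 3 + 2/3·(I − 3p_1 − 2p_2)/p_1.
Discretionary income = 25 − 3·5 − 2·2 = 6; q_1* = 3 + 2/3·6/5 = 3.8; q_2* = 2 + 1/3·6/2 = 3.
Expenditure on q_2: 2·3 = 6; share = 0.24.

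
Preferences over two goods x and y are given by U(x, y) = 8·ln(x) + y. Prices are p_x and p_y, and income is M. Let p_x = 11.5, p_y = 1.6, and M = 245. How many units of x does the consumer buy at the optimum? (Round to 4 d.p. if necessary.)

x* = 1.113

MU_x = 8/x, MU_y = 1. Tangency: 8/x = p_x/p_y.
So x*(p_x,p_y) = 8·p_y/p_x, independent of income; and y* = (M − 8·p_y)/p_y.
At the given prices: x* = 8·1.6/11.5 = 1.113.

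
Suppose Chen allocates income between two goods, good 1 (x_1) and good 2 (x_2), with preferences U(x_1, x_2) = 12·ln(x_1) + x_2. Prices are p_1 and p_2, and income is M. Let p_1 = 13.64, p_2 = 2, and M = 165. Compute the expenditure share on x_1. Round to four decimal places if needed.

So x_1*(p_1,p_2) = 12·p_2/p_1, independent of income; and x_2* = (M − 12·p_2)/p_2.
At the given prices: x_1* = 12·2/13.64 = 1.7595, and x_2* = 70.5.
Expenditure on x_1: 13.64·1.7595 = 24; share = 0.1455.

share on x_1 = 0.1455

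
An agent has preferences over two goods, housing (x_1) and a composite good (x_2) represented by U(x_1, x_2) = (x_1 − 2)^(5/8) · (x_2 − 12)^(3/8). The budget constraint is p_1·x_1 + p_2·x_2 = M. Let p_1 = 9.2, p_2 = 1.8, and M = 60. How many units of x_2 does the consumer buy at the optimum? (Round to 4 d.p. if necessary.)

x_2* = 16.1667

MRS = (5/3)·(x_2−12)/(x_1−2). Tangency with p_1/p_2 gives x_2−12 = (3/5)·(p_1/p_2)·(x_1−2).
Substituting into the budget: x_1* = 2 + 0.625·(M − 2·p_1 − 12·p_2)/p_1, and x_2* = 12 + 0.375·(…)/p_2.
Discretionary income = 60 − 2·9.2 − 12·1.8 = 20; x_2* = 12 + 0.375·20/1.8 = 16.1667.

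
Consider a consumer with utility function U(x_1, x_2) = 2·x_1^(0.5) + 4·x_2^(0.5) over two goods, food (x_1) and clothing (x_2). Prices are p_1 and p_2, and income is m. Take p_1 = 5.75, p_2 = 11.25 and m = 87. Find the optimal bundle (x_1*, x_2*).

MRS = MU_x_1/MU_x_2 = (1/2)·(x_2/x_1)^(0.5). Set equal to p_1/p_2.
Hence x_2/x_1 = (2·p_1/p_2)^(1/(0.5)), i.e. raised to the 2 power.
Substitute x_2 = (x_2/x_1)·x_1 into the budget: x_1* = m/(p_1 + p_2·(x_2/x_1)).
Numerically x_2/x_1 = 1.044938, so x_1* = 87/(5.75 + 11.25·1.044938) = 4.9699 and x_2* = 1.044938·4.9699 = 5.1932.

x_1* = 4.9699, x_2* = 5.1932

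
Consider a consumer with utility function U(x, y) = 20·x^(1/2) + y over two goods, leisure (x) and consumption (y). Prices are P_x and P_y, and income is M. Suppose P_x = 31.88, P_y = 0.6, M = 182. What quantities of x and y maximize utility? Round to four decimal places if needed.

x* = 0.0354, y* = 301.4513

Utility is quasi-linear in y; the FOC for x is 10/√x = P_x/P_y.
Thus x* = (10·P_y/P_x)² — independent of M — with the rest of income spent on y.
Plugging in: x* = (10·0.6/31.88)² = 0.0354, y* = 301.4513.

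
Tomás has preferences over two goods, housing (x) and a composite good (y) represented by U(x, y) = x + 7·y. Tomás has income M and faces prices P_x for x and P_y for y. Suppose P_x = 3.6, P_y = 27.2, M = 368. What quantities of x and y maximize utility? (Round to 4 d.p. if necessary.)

x* = 102.2222, y* = 0

Numerically: x* = 102.2222, y* = 0.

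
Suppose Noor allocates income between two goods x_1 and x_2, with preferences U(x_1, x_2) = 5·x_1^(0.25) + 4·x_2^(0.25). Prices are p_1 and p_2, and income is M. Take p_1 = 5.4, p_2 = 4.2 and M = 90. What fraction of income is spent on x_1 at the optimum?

From the CES first-order condition, (5/4)·(x_2/x_1)^(0.75) = p_1/p_2.
Solve for the ratio: x_2/x_1 = [(4/5)·p_1/p_2]^(4/3).
With the ratio pinned down, the budget gives x_1* = M/(p_1 + p_2·(x_2/x_1)) and x_2* = (x_2/x_1)·x_1*.
Numerically x_2/x_1 = 1.038276, so x_1* = 90/(5.4 + 4.2·1.038276) = 9.2206 and x_2* = 1.038276·9.2206 = 9.5735.
Expenditure on x_1: 5.4·9.2206 = 49.7912; share = 0.5532.

share on x_1 = 0.5532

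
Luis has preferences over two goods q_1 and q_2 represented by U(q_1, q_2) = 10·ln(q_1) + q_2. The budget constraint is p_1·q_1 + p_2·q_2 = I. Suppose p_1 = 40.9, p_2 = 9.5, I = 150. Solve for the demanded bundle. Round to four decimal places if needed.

MU_q_1 = 10/q_1, MU_q_2 = 1. Tangency: 10/q_1 = p_1/p_2.
So q_1*(p_1,p_2) = 10·p_2/p_1, independent of income; and q_2* = (I − 10·p_2)/p_2.
At the given prices: q_1* = 10·9.5/40.9 = 2.3227, and q_2* = 5.7895.

q_1* = 2.3227, q_2* = 5.7895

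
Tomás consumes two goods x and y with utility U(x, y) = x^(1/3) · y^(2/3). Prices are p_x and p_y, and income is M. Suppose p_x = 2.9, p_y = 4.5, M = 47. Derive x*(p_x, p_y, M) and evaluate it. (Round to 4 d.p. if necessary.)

The MRS is (1/2)·y/x. Set MRS = p_x/p_y.
So 1/3·p_y·y = 2/3·p_x·x; combined with the budget, a share 1/3 of income goes to x.
Demand: x*(p_x,p_y,M) = 1/3·M/p_x and y* = 2/3·M/p_y.
At p_x=2.9, p_y=4.5, M=47: x* = 1/3·47/2.9 = 5.4023.

x* = 5.4023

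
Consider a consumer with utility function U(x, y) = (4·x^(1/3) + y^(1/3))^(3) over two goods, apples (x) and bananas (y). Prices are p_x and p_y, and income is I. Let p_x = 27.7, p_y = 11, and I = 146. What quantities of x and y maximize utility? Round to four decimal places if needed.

x* = 4.3983, y* = 2.197

From the CES first-order condition, 4·(y/x)^(2/3) = p_x/p_y.
Hence y/x = ((1/4)·p_x/p_y)^(1/(2/3)), i.e. raised to the 1.5 power.
Substitute y = (y/x)·x into the budget: x* = I/(p_x + p_y·(y/x)).
Numerically y/x = 0.499506, so x* = 146/(27.7 + 11·0.499506) = 4.3983 and y* = 0.499506·4.3983 = 2.197.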